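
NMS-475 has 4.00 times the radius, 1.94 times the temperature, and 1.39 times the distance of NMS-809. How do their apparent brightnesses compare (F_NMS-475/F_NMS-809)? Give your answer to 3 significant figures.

117

L_NMS-475/L_NMS-809 = (R_NMS-475/R_NMS-809)²(T_NMS-475/T_NMS-809)⁴ = (4.00)² × (1.94)⁴ = 226.6.
F_NMS-475/F_NMS-809 = (L_NMS-475/L_NMS-809)/(d_NMS-475/d_NMS-809)² = 226.6 / (1.39)² = 117.3.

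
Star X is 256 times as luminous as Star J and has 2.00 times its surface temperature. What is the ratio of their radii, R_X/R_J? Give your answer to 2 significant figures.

L ∝ R²T⁴ gives R ∝ √L / T², so
R_X/R_J = √(256) / (2.00)² = 16.00 / 4.000 = 4.000.

4.0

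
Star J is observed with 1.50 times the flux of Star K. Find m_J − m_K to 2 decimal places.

m_J − m_K = −2.5 log₁₀(F_J/F_K) = −2.5 log₁₀(1.50) = −2.5 × (0.176) = -0.440.

-0.44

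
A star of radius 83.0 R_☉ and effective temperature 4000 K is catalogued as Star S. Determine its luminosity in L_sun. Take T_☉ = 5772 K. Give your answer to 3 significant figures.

1.59×10^3 L_sun

L/L_☉ = (R/R_☉)² (T/T_☉)⁴ = (83.0)² × (4000/5772)⁴
       = 6889 × (0.6930)⁴ = 6889 × 0.2306 = 1589.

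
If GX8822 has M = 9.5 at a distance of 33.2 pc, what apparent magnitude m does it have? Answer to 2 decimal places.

12.11

m = M + 5 log₁₀(d/10 pc) = 9.5 + 5 log₁₀(33.2/10)
  = 9.5 + 5 × 0.521 = 9.5 + 2.61 = 12.11.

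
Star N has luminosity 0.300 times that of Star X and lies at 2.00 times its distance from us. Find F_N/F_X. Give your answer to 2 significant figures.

0.075

F = L/(4πd²), so F_N/F_X = (L_N/L_X) / (d_N/d_X)²
= 0.300 / (2.00)² = 0.300 / 4.000 = 0.07500.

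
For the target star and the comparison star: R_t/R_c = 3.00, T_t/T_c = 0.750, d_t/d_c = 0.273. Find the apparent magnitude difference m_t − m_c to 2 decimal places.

-3.96

L_t/L_c = (3.00)²(0.750)⁴ = 2.848.
F_t/F_c = (L_t/L_c)/(d_t/d_c)² = 2.848/0.07453 = 38.21.
m_t − m_c = −2.5 log₁₀(38.21) = -3.96.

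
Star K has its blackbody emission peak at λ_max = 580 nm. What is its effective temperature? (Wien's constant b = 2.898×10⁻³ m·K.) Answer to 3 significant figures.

T = b/λ_max = 2.898×10⁻³ / (580×10⁻⁹) = 4997 K.

5.00×10^3 K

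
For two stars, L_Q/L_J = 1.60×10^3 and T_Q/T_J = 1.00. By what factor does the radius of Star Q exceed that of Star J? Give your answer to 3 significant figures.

L ∝ R²T⁴ gives R ∝ √L / T², so
R_Q/R_J = √(1.60×10^3) / (1.00)² = 40.00 / 1.000 = 40.00.

40.0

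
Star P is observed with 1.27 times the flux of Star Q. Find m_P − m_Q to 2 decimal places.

-0.26

m_P − m_Q = −2.5 log₁₀(F_P/F_Q) = −2.5 log₁₀(1.27) = −2.5 × (0.104) = -0.260.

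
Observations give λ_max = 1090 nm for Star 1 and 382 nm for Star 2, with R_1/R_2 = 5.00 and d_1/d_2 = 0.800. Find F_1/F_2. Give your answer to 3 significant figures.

0.589

Wien's law: T_1/T_2 = λ_2/λ_1 = 382/1090 = 0.3505.
L_1/L_2 = (R_1/R_2)²(T_1/T_2)⁴ = (5.00)²(0.3505)⁴ = 0.3771.
F_1/F_2 = (L_1/L_2)/(d_1/d_2)² = 0.3771/(0.800)² = 0.5893.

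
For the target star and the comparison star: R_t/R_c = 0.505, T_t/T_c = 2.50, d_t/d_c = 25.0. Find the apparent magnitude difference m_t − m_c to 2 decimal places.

L_t/L_c = (0.505)²(2.50)⁴ = 9.962.
F_t/F_c = (L_t/L_c)/(d_t/d_c)² = 9.962/625.0 = 0.01594.
m_t − m_c = −2.5 log₁₀(0.01594) = 4.49.

4.49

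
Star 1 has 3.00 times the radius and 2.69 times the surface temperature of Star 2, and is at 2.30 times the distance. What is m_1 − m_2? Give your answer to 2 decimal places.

-4.87

L_1/L_2 = (3.00)²(2.69)⁴ = 471.3.
F_1/F_2 = (L_1/L_2)/(d_1/d_2)² = 471.3/5.290 = 89.08.
m_1 − m_2 = −2.5 log₁₀(89.08) = -4.87.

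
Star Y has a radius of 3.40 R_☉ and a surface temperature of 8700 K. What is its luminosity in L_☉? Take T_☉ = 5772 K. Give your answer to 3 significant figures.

L/L_☉ = (R/R_☉)² (T/T_☉)⁴ = (3.40)² × (8700/5772)⁴
       = 11.56 × (1.507)⁴ = 11.56 × 5.161 = 59.67.

59.7 L_☉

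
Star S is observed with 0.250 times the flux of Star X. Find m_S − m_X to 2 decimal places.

m_S − m_X = −2.5 log₁₀(F_S/F_X) = −2.5 log₁₀(0.250) = −2.5 × (-0.602) = 1.505.

1.51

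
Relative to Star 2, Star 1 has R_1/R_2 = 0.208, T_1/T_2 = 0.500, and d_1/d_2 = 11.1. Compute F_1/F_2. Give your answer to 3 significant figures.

L_1/L_2 = (R_1/R_2)²(T_1/T_2)⁴ = (0.208)² × (0.500)⁴ = 0.002704.
F_1/F_2 = (L_1/L_2)/(d_1/d_2)² = 0.002704 / (11.1)² = 2.195×10^-5.

2.19×10^-5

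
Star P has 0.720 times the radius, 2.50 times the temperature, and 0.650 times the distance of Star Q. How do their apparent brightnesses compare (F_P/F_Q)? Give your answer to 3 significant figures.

47.9

L_P/L_Q = (R_P/R_Q)²(T_P/T_Q)⁴ = (0.720)² × (2.50)⁴ = 20.25.
F_P/F_Q = (L_P/L_Q)/(d_P/d_Q)² = 20.25 / (0.650)² = 47.93.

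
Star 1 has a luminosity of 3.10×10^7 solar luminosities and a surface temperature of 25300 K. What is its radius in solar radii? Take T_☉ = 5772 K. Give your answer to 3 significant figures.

290 solar radii

R/R_☉ = √(L/L_☉) / (T/T_☉)² = √(3.10×10^7) / (4.383)²
       = 5568 / 19.21 = 289.8.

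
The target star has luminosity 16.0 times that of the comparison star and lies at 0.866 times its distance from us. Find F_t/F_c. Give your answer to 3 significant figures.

F = L/(4πd²), so F_t/F_c = (L_t/L_c) / (d_t/d_c)²
= 16.0 / (0.866)² = 16.0 / 0.7500 = 21.33.

21.3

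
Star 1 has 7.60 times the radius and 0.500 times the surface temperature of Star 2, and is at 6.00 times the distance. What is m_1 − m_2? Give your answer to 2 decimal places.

2.50

L_1/L_2 = (7.60)²(0.500)⁴ = 3.610.
F_1/F_2 = (L_1/L_2)/(d_1/d_2)² = 3.610/36.00 = 0.1003.
m_1 − m_2 = −2.5 log₁₀(0.1003) = 2.50.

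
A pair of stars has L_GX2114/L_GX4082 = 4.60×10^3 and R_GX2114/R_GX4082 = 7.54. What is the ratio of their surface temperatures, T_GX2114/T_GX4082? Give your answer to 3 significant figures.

3.00

L ∝ R²T⁴ gives T ∝ (L/R²)^(1/4), so
T_GX2114/T_GX4082 = (4.60×10^3 / 7.54²)^(1/4) = (80.91)^(1/4) = 2.999.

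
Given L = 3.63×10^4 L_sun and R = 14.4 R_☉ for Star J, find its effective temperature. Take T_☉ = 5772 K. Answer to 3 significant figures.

2.10×10^4 K

T/T_☉ = (L/L_☉)^(1/4) / (R/R_☉)^(1/2)
T = 5772 × (3.63×10^4)^(1/4) / √(14.4) = 5772 × 13.80 / 3.795 = 2.100×10^4 K.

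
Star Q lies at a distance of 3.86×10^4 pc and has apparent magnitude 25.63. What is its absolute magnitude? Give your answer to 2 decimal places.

7.70

M = m − 5 log₁₀(d/10 pc) = 25.63 − 5 log₁₀(3.86×10^4/10)
  = 25.63 − 5 × 3.587 = 25.63 − 17.93 = 7.70.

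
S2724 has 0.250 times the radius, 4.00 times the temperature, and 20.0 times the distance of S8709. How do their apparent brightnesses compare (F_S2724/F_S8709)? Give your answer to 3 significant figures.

L_S2724/L_S8709 = (R_S2724/R_S8709)²(T_S2724/T_S8709)⁴ = (0.250)² × (4.00)⁴ = 16.00.
F_S2724/F_S8709 = (L_S2724/L_S8709)/(d_S2724/d_S8709)² = 16.00 / (20.0)² = 0.04000.

0.0400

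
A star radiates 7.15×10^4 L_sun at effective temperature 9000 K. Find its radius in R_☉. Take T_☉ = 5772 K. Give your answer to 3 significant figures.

R/R_☉ = √(L/L_☉) / (T/T_☉)² = √(7.15×10^4) / (1.559)²
       = 267.4 / 2.431 = 110.0.

110 R_☉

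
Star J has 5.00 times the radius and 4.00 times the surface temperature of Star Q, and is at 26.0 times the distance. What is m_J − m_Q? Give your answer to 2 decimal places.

-2.44

L_J/L_Q = (5.00)²(4.00)⁴ = 6400.
F_J/F_Q = (L_J/L_Q)/(d_J/d_Q)² = 6400/676.0 = 9.467.
m_J − m_Q = −2.5 log₁₀(9.467) = -2.44.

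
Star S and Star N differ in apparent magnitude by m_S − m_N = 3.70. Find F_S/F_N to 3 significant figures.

0.0331

F_S/F_N = 10^(−(m_S − m_N)/2.5) = 10^(-3.70/2.5) = 10^-1.480 = 0.03311.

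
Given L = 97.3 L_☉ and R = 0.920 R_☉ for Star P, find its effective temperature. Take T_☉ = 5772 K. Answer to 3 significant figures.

1.89×10^4 K

T/T_☉ = (L/L_☉)^(1/4) / (R/R_☉)^(1/2)
T = 5772 × (97.3)^(1/4) / √(0.920) = 5772 × 3.141 / 0.9592 = 1.890×10^4 K.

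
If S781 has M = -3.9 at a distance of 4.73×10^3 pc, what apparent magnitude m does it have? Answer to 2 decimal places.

m = M + 5 log₁₀(d/10 pc) = -3.9 + 5 log₁₀(4.73×10^3/10)
  = -3.9 + 5 × 2.675 = -3.9 + 13.37 = 9.47.

9.47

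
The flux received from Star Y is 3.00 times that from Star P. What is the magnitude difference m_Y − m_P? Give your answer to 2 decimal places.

-1.19

m_Y − m_P = −2.5 log₁₀(F_Y/F_P) = −2.5 log₁₀(3.00) = −2.5 × (0.477) = -1.193.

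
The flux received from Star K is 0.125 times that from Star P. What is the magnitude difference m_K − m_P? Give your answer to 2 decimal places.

2.26

m_K − m_P = −2.5 log₁₀(F_K/F_P) = −2.5 log₁₀(0.125) = −2.5 × (-0.903) = 2.258.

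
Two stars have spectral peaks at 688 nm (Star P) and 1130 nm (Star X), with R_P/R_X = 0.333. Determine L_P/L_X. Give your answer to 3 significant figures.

0.807

Wien's law gives T ∝ 1/λ_max, so T_P/T_X = λ_X/λ_P = 1130/688 = 1.642.
Then L ∝ R²T⁴ gives L_P/L_X = (0.333)² × (1.642)⁴ = 0.1109 × 7.277 = 0.8070.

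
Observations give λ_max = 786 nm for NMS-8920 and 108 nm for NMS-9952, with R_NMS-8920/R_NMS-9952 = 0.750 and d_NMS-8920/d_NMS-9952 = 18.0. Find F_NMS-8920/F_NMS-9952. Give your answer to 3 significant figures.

Wien's law: T_NMS-8920/T_NMS-9952 = λ_NMS-9952/λ_NMS-8920 = 108/786 = 0.1374.
L_NMS-8920/L_NMS-9952 = (R_NMS-8920/R_NMS-9952)²(T_NMS-8920/T_NMS-9952)⁴ = (0.750)²(0.1374)⁴ = 2.005×10^-4.
F_NMS-8920/F_NMS-9952 = (L_NMS-8920/L_NMS-9952)/(d_NMS-8920/d_NMS-9952)² = 2.005×10^-4/(18.0)² = 6.188×10^-7.

6.19×10^-7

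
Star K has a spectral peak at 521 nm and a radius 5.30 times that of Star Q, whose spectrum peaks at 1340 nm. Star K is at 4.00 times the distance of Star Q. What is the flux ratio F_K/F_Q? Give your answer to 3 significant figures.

Wien's law: T_K/T_Q = λ_Q/λ_K = 1340/521 = 2.572.
L_K/L_Q = (R_K/R_Q)²(T_K/T_Q)⁴ = (5.30)²(2.572)⁴ = 1229.
F_K/F_Q = (L_K/L_Q)/(d_K/d_Q)² = 1229/(4.00)² = 76.82.

76.8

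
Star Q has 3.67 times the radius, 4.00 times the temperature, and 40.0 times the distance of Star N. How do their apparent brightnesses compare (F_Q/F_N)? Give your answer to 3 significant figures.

2.16

L_Q/L_N = (R_Q/R_N)²(T_Q/T_N)⁴ = (3.67)² × (4.00)⁴ = 3448.
F_Q/F_N = (L_Q/L_N)/(d_Q/d_N)² = 3448 / (40.0)² = 2.155.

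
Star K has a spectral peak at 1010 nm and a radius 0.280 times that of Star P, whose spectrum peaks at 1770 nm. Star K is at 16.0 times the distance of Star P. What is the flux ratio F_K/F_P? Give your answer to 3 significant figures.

0.00289

Wien's law: T_K/T_P = λ_P/λ_K = 1770/1010 = 1.752.
L_K/L_P = (R_K/R_P)²(T_K/T_P)⁴ = (0.280)²(1.752)⁴ = 0.7395.
F_K/F_P = (L_K/L_P)/(d_K/d_P)² = 0.7395/(16.0)² = 0.002889.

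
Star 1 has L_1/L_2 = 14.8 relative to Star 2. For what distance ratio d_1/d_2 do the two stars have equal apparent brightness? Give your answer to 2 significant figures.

Equal flux requires L_1/d_1² = L_2/d_2², so d_1/d_2 = √(L_1/L_2)
= √(14.8) = 3.847.

3.8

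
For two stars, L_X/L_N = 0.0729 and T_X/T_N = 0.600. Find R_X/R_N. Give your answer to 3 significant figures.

L ∝ R²T⁴ gives R ∝ √L / T², so
R_X/R_N = √(0.0729) / (0.600)² = 0.2700 / 0.3600 = 0.7500.

0.750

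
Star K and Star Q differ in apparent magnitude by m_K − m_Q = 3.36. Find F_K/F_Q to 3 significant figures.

F_K/F_Q = 10^(−(m_K − m_Q)/2.5) = 10^(-3.36/2.5) = 10^-1.344 = 0.04529.

0.0453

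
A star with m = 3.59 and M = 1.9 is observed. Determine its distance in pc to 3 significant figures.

21.8 pc

m − M = 5 log₁₀(d/10 pc)
3.59 − (1.9) = 1.69 = 5 log₁₀(d/10)
d = 10 × 10^(1.69/5) = 10 × 10^0.338 = 21.78 pc.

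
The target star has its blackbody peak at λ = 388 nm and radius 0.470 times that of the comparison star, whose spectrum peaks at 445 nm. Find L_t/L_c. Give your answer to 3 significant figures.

Wien's law gives T ∝ 1/λ_max, so T_t/T_c = λ_c/λ_t = 445/388 = 1.147.
Then L ∝ R²T⁴ gives L_t/L_c = (0.470)² × (1.147)⁴ = 0.2209 × 1.730 = 0.3822.

0.382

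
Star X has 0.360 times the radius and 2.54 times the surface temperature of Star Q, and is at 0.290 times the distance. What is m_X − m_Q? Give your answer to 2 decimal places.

-4.52

L_X/L_Q = (0.360)²(2.54)⁴ = 5.394.
F_X/F_Q = (L_X/L_Q)/(d_X/d_Q)² = 5.394/0.08410 = 64.14.
m_X − m_Q = −2.5 log₁₀(64.14) = -4.52.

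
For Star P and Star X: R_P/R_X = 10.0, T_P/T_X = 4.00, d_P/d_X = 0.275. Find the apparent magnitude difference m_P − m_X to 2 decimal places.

-13.82

L_P/L_X = (10.0)²(4.00)⁴ = 2.560×10^4.
F_P/F_X = (L_P/L_X)/(d_P/d_X)² = 2.560×10^4/0.07563 = 3.385×10^5.
m_P − m_X = −2.5 log₁₀(3.385×10^5) = -13.82.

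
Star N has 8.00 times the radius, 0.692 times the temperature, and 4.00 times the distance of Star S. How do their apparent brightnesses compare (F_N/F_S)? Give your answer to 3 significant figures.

0.917

L_N/L_S = (R_N/R_S)²(T_N/T_S)⁴ = (8.00)² × (0.692)⁴ = 14.68.
F_N/F_S = (L_N/L_S)/(d_N/d_S)² = 14.68 / (4.00)² = 0.9172.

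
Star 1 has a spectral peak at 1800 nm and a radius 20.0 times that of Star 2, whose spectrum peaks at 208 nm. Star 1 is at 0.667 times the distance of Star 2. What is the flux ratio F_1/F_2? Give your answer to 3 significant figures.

0.160

Wien's law: T_1/T_2 = λ_2/λ_1 = 208/1800 = 0.1156.
L_1/L_2 = (R_1/R_2)²(T_1/T_2)⁴ = (20.0)²(0.1156)⁴ = 0.07132.
F_1/F_2 = (L_1/L_2)/(d_1/d_2)² = 0.07132/(0.667)² = 0.1603.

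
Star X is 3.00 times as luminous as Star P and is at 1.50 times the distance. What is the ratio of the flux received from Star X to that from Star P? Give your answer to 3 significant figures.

F = L/(4πd²), so F_X/F_P = (L_X/L_P) / (d_X/d_P)²
= 3.00 / (1.50)² = 3.00 / 2.250 = 1.333.

1.33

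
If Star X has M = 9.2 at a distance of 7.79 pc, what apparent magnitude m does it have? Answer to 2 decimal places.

8.66

m = M + 5 log₁₀(d/10 pc) = 9.2 + 5 log₁₀(7.79/10)
  = 9.2 + 5 × -0.108 = 9.2 + -0.54 = 8.66.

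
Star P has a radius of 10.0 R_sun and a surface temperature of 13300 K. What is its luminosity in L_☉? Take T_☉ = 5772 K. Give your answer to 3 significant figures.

2.82×10^3 L_☉

L/L_☉ = (R/R_☉)² (T/T_☉)⁴ = (10.0)² × (13300/5772)⁴
       = 100.0 × (2.304)⁴ = 100.0 × 28.19 = 2819.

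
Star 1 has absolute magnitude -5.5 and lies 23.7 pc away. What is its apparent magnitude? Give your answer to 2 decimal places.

-3.63

m = M + 5 log₁₀(d/10 pc) = -5.5 + 5 log₁₀(23.7/10)
  = -5.5 + 5 × 0.375 = -5.5 + 1.87 = -3.63.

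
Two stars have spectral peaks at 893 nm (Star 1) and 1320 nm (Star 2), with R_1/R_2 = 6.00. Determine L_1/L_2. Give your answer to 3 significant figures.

172

Wien's law gives T ∝ 1/λ_max, so T_1/T_2 = λ_2/λ_1 = 1320/893 = 1.478.
Then L ∝ R²T⁴ gives L_1/L_2 = (6.00)² × (1.478)⁴ = 36.00 × 4.774 = 171.9.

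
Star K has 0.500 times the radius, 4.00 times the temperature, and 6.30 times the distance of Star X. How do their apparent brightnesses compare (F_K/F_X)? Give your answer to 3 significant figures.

L_K/L_X = (R_K/R_X)²(T_K/T_X)⁴ = (0.500)² × (4.00)⁴ = 64.00.
F_K/F_X = (L_K/L_X)/(d_K/d_X)² = 64.00 / (6.30)² = 1.612.

1.61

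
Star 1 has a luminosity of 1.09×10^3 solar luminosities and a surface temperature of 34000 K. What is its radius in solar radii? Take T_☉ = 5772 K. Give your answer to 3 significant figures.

R/R_☉ = √(L/L_☉) / (T/T_☉)² = √(1.09×10^3) / (5.891)²
       = 33.02 / 34.70 = 0.9515.

0.951 solar radii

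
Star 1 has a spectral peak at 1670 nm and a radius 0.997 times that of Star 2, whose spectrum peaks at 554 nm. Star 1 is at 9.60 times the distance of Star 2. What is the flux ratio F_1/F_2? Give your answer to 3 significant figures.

1.31×10^-4

Wien's law: T_1/T_2 = λ_2/λ_1 = 554/1670 = 0.3317.
L_1/L_2 = (R_1/R_2)²(T_1/T_2)⁴ = (0.997)²(0.3317)⁴ = 0.01204.
F_1/F_2 = (L_1/L_2)/(d_1/d_2)² = 0.01204/(9.60)² = 1.306×10^-4.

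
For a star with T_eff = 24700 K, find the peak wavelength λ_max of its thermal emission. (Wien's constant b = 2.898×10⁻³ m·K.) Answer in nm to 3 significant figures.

117 nm

λ_max = b/T = 2.898×10⁻³ / 24700 = 1.17×10^-7 m = 117.3 nm.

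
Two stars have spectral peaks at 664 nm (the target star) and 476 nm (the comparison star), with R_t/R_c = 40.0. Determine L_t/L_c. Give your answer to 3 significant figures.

423

Wien's law gives T ∝ 1/λ_max, so T_t/T_c = λ_c/λ_t = 476/664 = 0.7169.
Then L ∝ R²T⁴ gives L_t/L_c = (40.0)² × (0.7169)⁴ = 1600 × 0.2641 = 422.5.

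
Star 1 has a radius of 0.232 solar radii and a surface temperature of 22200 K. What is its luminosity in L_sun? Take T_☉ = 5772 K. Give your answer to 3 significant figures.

11.8 L_sun

L/L_☉ = (R/R_☉)² (T/T_☉)⁴ = (0.232)² × (22200/5772)⁴
       = 0.05382 × (3.846)⁴ = 0.05382 × 218.8 = 11.78.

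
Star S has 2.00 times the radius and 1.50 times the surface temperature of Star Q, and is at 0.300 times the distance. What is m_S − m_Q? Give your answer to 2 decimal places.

L_S/L_Q = (2.00)²(1.50)⁴ = 20.25.
F_S/F_Q = (L_S/L_Q)/(d_S/d_Q)² = 20.25/0.09000 = 225.0.
m_S − m_Q = −2.5 log₁₀(225.0) = -5.88.

-5.88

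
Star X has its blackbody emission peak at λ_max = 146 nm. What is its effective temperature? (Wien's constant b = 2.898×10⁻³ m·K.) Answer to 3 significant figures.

T = b/λ_max = 2.898×10⁻³ / (146×10⁻⁹) = 1.985×10^4 K.

1.98×10^4 K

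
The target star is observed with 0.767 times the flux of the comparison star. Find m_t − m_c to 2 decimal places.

m_t − m_c = −2.5 log₁₀(F_t/F_c) = −2.5 log₁₀(0.767) = −2.5 × (-0.115) = 0.288.

0.29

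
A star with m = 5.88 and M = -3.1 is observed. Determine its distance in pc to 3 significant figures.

625 pc

m − M = 5 log₁₀(d/10 pc)
5.88 − (-3.1) = 8.98 = 5 log₁₀(d/10)
d = 10 × 10^(8.98/5) = 10 × 10^1.796 = 625.2 pc.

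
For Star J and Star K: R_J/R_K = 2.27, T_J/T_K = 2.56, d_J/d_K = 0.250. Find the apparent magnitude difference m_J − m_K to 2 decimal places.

-8.87

L_J/L_K = (2.27)²(2.56)⁴ = 221.3.
F_J/F_K = (L_J/L_K)/(d_J/d_K)² = 221.3/0.06250 = 3541.
m_J − m_K = −2.5 log₁₀(3541) = -8.87.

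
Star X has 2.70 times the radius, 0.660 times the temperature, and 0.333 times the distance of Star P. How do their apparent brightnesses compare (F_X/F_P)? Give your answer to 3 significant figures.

12.5

L_X/L_P = (R_X/R_P)²(T_X/T_P)⁴ = (2.70)² × (0.660)⁴ = 1.383.
F_X/F_P = (L_X/L_P)/(d_X/d_P)² = 1.383 / (0.333)² = 12.47.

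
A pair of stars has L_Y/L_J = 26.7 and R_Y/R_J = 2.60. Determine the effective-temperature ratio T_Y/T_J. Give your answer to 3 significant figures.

L ∝ R²T⁴ gives T ∝ (L/R²)^(1/4), so
T_Y/T_J = (26.7 / 2.60²)^(1/4) = (3.950)^(1/4) = 1.410.

1.41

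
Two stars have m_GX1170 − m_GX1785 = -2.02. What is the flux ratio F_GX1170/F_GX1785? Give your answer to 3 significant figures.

F_GX1170/F_GX1785 = 10^(−(m_GX1170 − m_GX1785)/2.5) = 10^(2.02/2.5) = 10^0.808 = 6.427.

6.43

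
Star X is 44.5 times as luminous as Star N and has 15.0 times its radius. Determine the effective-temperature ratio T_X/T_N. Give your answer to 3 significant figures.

0.667

L ∝ R²T⁴ gives T ∝ (L/R²)^(1/4), so
T_X/T_N = (44.5 / 15.0²)^(1/4) = (0.1978)^(1/4) = 0.6669.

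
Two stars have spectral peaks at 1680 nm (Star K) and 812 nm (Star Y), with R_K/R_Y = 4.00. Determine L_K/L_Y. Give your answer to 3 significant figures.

Wien's law gives T ∝ 1/λ_max, so T_K/T_Y = λ_Y/λ_K = 812/1680 = 0.4833.
Then L ∝ R²T⁴ gives L_K/L_Y = (4.00)² × (0.4833)⁴ = 16.00 × 0.05457 = 0.8732.

0.873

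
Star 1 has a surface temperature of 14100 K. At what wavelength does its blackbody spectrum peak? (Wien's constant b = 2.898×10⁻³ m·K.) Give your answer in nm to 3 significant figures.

λ_max = b/T = 2.898×10⁻³ / 14100 = 2.06×10^-7 m = 205.5 nm.

206 nm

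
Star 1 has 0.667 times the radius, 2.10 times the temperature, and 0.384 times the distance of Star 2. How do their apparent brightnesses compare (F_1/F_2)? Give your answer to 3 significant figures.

58.7

L_1/L_2 = (R_1/R_2)²(T_1/T_2)⁴ = (0.667)² × (2.10)⁴ = 8.652.
F_1/F_2 = (L_1/L_2)/(d_1/d_2)² = 8.652 / (0.384)² = 58.68.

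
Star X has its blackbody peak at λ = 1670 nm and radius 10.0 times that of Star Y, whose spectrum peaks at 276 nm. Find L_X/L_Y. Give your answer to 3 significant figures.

0.0746

Wien's law gives T ∝ 1/λ_max, so T_X/T_Y = λ_Y/λ_X = 276/1670 = 0.1653.
Then L ∝ R²T⁴ gives L_X/L_Y = (10.0)² × (0.1653)⁴ = 100.0 × 7.461×10^-4 = 0.07461.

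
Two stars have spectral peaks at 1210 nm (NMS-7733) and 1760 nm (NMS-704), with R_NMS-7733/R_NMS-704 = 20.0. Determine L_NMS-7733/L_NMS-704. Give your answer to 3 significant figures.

1.79×10^3

Wien's law gives T ∝ 1/λ_max, so T_NMS-7733/T_NMS-704 = λ_NMS-704/λ_NMS-7733 = 1760/1210 = 1.455.
Then L ∝ R²T⁴ gives L_NMS-7733/L_NMS-704 = (20.0)² × (1.455)⁴ = 400.0 × 4.476 = 1790.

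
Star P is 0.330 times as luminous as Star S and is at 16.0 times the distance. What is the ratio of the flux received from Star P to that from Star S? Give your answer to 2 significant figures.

0.0013

F = L/(4πd²), so F_P/F_S = (L_P/L_S) / (d_P/d_S)²
= 0.330 / (16.0)² = 0.330 / 256.0 = 0.001289.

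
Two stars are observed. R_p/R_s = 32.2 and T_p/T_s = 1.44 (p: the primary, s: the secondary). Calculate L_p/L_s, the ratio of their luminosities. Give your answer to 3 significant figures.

4.46×10^3

From the Stefan–Boltzmann law, L ∝ R²T⁴, so
L_p/L_s = (R_p/R_s)² (T_p/T_s)⁴ = (32.2)² × (1.44)⁴ = 1037 × 4.300 = 4458.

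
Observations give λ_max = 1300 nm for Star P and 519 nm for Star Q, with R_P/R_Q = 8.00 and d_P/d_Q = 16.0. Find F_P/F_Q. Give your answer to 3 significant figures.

Wien's law: T_P/T_Q = λ_Q/λ_P = 519/1300 = 0.3992.
L_P/L_Q = (R_P/R_Q)²(T_P/T_Q)⁴ = (8.00)²(0.3992)⁴ = 1.626.
F_P/F_Q = (L_P/L_Q)/(d_P/d_Q)² = 1.626/(16.0)² = 0.006351.

0.00635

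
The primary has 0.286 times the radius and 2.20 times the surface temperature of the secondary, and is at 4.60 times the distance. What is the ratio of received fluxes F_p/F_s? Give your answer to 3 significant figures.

L_p/L_s = (R_p/R_s)²(T_p/T_s)⁴ = (0.286)² × (2.20)⁴ = 1.916.
F_p/F_s = (L_p/L_s)/(d_p/d_s)² = 1.916 / (4.60)² = 0.09055.

0.0906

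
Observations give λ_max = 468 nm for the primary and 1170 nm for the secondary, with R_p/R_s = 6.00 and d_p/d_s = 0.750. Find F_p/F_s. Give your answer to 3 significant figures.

Wien's law: T_p/T_s = λ_s/λ_p = 1170/468 = 2.500.
L_p/L_s = (R_p/R_s)²(T_p/T_s)⁴ = (6.00)²(2.500)⁴ = 1406.
F_p/F_s = (L_p/L_s)/(d_p/d_s)² = 1406/(0.750)² = 2500.

2.50×10^3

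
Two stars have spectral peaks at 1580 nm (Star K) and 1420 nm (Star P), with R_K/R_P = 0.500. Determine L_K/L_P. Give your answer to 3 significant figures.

Wien's law gives T ∝ 1/λ_max, so T_K/T_P = λ_P/λ_K = 1420/1580 = 0.8987.
Then L ∝ R²T⁴ gives L_K/L_P = (0.500)² × (0.8987)⁴ = 0.2500 × 0.6524 = 0.1631.

0.163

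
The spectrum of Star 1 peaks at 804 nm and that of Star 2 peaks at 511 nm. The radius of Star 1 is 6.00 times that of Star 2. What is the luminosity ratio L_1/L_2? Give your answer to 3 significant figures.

5.87

Wien's law gives T ∝ 1/λ_max, so T_1/T_2 = λ_2/λ_1 = 511/804 = 0.6356.
Then L ∝ R²T⁴ gives L_1/L_2 = (6.00)² × (0.6356)⁴ = 36.00 × 0.1632 = 5.874.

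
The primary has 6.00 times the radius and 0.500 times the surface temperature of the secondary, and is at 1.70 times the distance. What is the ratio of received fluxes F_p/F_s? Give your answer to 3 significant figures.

L_p/L_s = (R_p/R_s)²(T_p/T_s)⁴ = (6.00)² × (0.500)⁴ = 2.250.
F_p/F_s = (L_p/L_s)/(d_p/d_s)² = 2.250 / (1.70)² = 0.7785.

0.779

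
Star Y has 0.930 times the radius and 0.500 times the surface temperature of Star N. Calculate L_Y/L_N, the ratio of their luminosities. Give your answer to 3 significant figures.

0.0541

From the Stefan–Boltzmann law, L ∝ R²T⁴, so
L_Y/L_N = (R_Y/R_N)² (T_Y/T_N)⁴ = (0.930)² × (0.500)⁴ = 0.8649 × 0.06250 = 0.05406.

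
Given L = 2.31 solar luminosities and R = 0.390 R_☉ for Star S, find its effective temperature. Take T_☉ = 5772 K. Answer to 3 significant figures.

T/T_☉ = (L/L_☉)^(1/4) / (R/R_☉)^(1/2)
T = 5772 × (2.31)^(1/4) / √(0.390) = 5772 × 1.233 / 0.6245 = 1.139×10^4 K.

1.14×10^4 K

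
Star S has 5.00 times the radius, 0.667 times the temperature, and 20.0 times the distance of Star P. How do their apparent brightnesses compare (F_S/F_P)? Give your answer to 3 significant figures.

0.0124

L_S/L_P = (R_S/R_P)²(T_S/T_P)⁴ = (5.00)² × (0.667)⁴ = 4.948.
F_S/F_P = (L_S/L_P)/(d_S/d_P)² = 4.948 / (20.0)² = 0.01237.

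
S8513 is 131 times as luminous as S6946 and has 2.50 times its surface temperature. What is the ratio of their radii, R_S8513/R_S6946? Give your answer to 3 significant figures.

L ∝ R²T⁴ gives R ∝ √L / T², so
R_S8513/R_S6946 = √(131) / (2.50)² = 11.45 / 6.250 = 1.831.

1.83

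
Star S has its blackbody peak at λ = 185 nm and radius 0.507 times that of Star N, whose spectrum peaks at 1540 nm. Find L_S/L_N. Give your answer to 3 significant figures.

1.23×10^3

Wien's law gives T ∝ 1/λ_max, so T_S/T_N = λ_N/λ_S = 1540/185 = 8.324.
Then L ∝ R²T⁴ gives L_S/L_N = (0.507)² × (8.324)⁴ = 0.2570 × 4802 = 1234.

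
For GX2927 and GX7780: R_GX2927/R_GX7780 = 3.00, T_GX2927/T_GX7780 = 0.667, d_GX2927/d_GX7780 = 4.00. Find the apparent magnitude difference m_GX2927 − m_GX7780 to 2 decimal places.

L_GX2927/L_GX7780 = (3.00)²(0.667)⁴ = 1.781.
F_GX2927/F_GX7780 = (L_GX2927/L_GX7780)/(d_GX2927/d_GX7780)² = 1.781/16.00 = 0.1113.
m_GX2927 − m_GX7780 = −2.5 log₁₀(0.1113) = 2.38.

2.38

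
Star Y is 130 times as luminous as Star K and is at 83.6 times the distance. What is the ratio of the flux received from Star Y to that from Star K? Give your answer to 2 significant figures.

0.019

F = L/(4πd²), so F_Y/F_K = (L_Y/L_K) / (d_Y/d_K)²
= 130 / (83.6)² = 130 / 6989 = 0.01860.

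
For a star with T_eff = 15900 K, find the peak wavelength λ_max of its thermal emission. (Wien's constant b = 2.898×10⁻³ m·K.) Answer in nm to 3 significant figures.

182 nm

λ_max = b/T = 2.898×10⁻³ / 15900 = 1.82×10^-7 m = 182.3 nm.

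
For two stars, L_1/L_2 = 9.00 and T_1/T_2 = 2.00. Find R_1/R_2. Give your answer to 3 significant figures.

L ∝ R²T⁴ gives R ∝ √L / T², so
R_1/R_2 = √(9.00) / (2.00)² = 3.000 / 4.000 = 0.7500.

0.750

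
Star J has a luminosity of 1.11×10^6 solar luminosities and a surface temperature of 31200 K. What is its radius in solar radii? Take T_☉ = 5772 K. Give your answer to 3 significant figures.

R/R_☉ = √(L/L_☉) / (T/T_☉)² = √(1.11×10^6) / (5.405)²
       = 1054 / 29.22 = 36.06.

36.1 solar radii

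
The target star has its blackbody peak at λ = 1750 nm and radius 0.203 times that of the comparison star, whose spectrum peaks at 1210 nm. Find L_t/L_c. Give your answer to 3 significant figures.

Wien's law gives T ∝ 1/λ_max, so T_t/T_c = λ_c/λ_t = 1210/1750 = 0.6914.
Then L ∝ R²T⁴ gives L_t/L_c = (0.203)² × (0.6914)⁴ = 0.04121 × 0.2286 = 0.009418.

0.00942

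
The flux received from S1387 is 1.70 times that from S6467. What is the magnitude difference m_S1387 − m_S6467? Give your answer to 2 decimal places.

m_S1387 − m_S6467 = −2.5 log₁₀(F_S1387/F_S6467) = −2.5 log₁₀(1.70) = −2.5 × (0.230) = -0.576.

-0.58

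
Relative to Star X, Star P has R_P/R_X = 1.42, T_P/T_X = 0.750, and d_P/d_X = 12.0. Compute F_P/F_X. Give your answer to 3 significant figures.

L_P/L_X = (R_P/R_X)²(T_P/T_X)⁴ = (1.42)² × (0.750)⁴ = 0.6380.
F_P/F_X = (L_P/L_X)/(d_P/d_X)² = 0.6380 / (12.0)² = 0.004431.

0.00443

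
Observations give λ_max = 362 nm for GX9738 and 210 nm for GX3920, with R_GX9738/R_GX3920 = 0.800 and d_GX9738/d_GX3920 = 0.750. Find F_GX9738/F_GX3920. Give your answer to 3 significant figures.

0.129

Wien's law: T_GX9738/T_GX3920 = λ_GX3920/λ_GX9738 = 210/362 = 0.5801.
L_GX9738/L_GX3920 = (R_GX9738/R_GX3920)²(T_GX9738/T_GX3920)⁴ = (0.800)²(0.5801)⁴ = 0.07248.
F_GX9738/F_GX3920 = (L_GX9738/L_GX3920)/(d_GX9738/d_GX3920)² = 0.07248/(0.750)² = 0.1289.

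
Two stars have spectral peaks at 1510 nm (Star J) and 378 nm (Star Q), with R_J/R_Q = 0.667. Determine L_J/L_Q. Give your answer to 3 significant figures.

0.00175

Wien's law gives T ∝ 1/λ_max, so T_J/T_Q = λ_Q/λ_J = 378/1510 = 0.2503.
Then L ∝ R²T⁴ gives L_J/L_Q = (0.667)² × (0.2503)⁴ = 0.4449 × 0.003927 = 0.001747.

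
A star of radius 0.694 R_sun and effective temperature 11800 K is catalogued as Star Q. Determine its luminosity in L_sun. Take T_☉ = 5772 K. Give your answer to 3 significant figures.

8.41 L_sun

L/L_☉ = (R/R_☉)² (T/T_☉)⁴ = (0.694)² × (11800/5772)⁴
       = 0.4816 × (2.044)⁴ = 0.4816 × 17.47 = 8.413.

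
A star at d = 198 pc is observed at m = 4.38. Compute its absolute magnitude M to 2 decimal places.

-2.10

M = m − 5 log₁₀(d/10 pc) = 4.38 − 5 log₁₀(198/10)
  = 4.38 − 5 × 1.297 = 4.38 − 6.48 = -2.10.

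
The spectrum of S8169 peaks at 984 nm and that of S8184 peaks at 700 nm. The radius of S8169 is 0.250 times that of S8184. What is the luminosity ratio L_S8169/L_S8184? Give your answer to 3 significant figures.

0.0160

Wien's law gives T ∝ 1/λ_max, so T_S8169/T_S8184 = λ_S8184/λ_S8169 = 700/984 = 0.7114.
Then L ∝ R²T⁴ gives L_S8169/L_S8184 = (0.250)² × (0.7114)⁴ = 0.06250 × 0.2561 = 0.01601.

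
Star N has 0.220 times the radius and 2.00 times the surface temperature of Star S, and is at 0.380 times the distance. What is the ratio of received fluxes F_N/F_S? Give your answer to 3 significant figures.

5.36

L_N/L_S = (R_N/R_S)²(T_N/T_S)⁴ = (0.220)² × (2.00)⁴ = 0.7744.
F_N/F_S = (L_N/L_S)/(d_N/d_S)² = 0.7744 / (0.380)² = 5.363.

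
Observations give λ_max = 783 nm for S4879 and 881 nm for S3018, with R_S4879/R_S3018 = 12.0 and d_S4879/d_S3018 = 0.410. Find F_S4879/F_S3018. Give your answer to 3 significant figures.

1.37×10^3

Wien's law: T_S4879/T_S3018 = λ_S3018/λ_S4879 = 881/783 = 1.125.
L_S4879/L_S3018 = (R_S4879/R_S3018)²(T_S4879/T_S3018)⁴ = (12.0)²(1.125)⁴ = 230.8.
F_S4879/F_S3018 = (L_S4879/L_S3018)/(d_S4879/d_S3018)² = 230.8/(0.410)² = 1373.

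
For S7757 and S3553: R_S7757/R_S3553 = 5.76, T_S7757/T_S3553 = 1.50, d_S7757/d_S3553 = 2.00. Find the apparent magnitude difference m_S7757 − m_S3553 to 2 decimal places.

L_S7757/L_S3553 = (5.76)²(1.50)⁴ = 168.0.
F_S7757/F_S3553 = (L_S7757/L_S3553)/(d_S7757/d_S3553)² = 168.0/4.000 = 41.99.
m_S7757 − m_S3553 = −2.5 log₁₀(41.99) = -4.06.

-4.06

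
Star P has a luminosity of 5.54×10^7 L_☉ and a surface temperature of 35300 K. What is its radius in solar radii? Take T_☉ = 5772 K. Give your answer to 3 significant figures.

199 solar radii

R/R_☉ = √(L/L_☉) / (T/T_☉)² = √(5.54×10^7) / (6.116)²
       = 7443 / 37.40 = 199.0.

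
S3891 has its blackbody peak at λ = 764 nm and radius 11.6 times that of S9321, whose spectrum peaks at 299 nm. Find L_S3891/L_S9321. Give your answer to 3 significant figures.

3.16

Wien's law gives T ∝ 1/λ_max, so T_S3891/T_S9321 = λ_S9321/λ_S3891 = 299/764 = 0.3914.
Then L ∝ R²T⁴ gives L_S3891/L_S9321 = (11.6)² × (0.3914)⁴ = 134.6 × 0.02346 = 3.157.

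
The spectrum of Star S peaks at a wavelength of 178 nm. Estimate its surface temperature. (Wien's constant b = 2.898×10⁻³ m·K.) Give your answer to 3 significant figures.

T = b/λ_max = 2.898×10⁻³ / (178×10⁻⁹) = 1.628×10^4 K.

1.63×10^4 K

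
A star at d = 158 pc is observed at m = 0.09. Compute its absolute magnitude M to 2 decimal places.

-5.90

M = m − 5 log₁₀(d/10 pc) = 0.09 − 5 log₁₀(158/10)
  = 0.09 − 5 × 1.199 = 0.09 − 5.99 = -5.90.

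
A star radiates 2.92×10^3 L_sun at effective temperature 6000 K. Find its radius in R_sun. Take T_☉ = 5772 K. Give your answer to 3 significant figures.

50.0 R_sun

R/R_☉ = √(L/L_☉) / (T/T_☉)² = √(2.92×10^3) / (1.040)²
       = 54.04 / 1.081 = 50.01.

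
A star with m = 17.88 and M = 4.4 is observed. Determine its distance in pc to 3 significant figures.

4.97×10^3 pc

m − M = 5 log₁₀(d/10 pc)
17.88 − (4.4) = 13.48 = 5 log₁₀(d/10)
d = 10 × 10^(13.48/5) = 10 × 10^2.696 = 4966 pc.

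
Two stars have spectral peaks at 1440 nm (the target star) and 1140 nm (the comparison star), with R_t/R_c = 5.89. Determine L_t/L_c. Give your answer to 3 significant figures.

Wien's law gives T ∝ 1/λ_max, so T_t/T_c = λ_c/λ_t = 1140/1440 = 0.7917.
Then L ∝ R²T⁴ gives L_t/L_c = (5.89)² × (0.7917)⁴ = 34.69 × 0.3928 = 13.63.

13.6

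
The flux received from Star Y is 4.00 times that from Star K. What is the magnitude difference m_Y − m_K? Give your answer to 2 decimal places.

-1.51

m_Y − m_K = −2.5 log₁₀(F_Y/F_K) = −2.5 log₁₀(4.00) = −2.5 × (0.602) = -1.505.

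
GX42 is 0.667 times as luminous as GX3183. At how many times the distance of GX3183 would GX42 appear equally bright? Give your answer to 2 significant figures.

0.82

Equal flux requires L_GX42/d_GX42² = L_GX3183/d_GX3183², so d_GX42/d_GX3183 = √(L_GX42/L_GX3183)
= √(0.667) = 0.8167.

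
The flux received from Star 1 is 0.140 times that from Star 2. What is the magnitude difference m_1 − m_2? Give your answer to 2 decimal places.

2.13

m_1 − m_2 = −2.5 log₁₀(F_1/F_2) = −2.5 log₁₀(0.140) = −2.5 × (-0.854) = 2.135.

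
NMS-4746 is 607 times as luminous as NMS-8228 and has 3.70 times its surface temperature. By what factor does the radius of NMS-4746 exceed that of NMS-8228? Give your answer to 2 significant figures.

L ∝ R²T⁴ gives R ∝ √L / T², so
R_NMS-4746/R_NMS-8228 = √(607) / (3.70)² = 24.64 / 13.69 = 1.800.

1.8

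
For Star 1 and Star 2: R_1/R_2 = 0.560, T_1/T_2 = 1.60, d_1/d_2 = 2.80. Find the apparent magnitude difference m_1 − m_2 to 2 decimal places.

L_1/L_2 = (0.560)²(1.60)⁴ = 2.055.
F_1/F_2 = (L_1/L_2)/(d_1/d_2)² = 2.055/7.840 = 0.2621.
m_1 − m_2 = −2.5 log₁₀(0.2621) = 1.45.

1.45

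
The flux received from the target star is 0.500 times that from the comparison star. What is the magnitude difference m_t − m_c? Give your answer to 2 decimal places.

m_t − m_c = −2.5 log₁₀(F_t/F_c) = −2.5 log₁₀(0.500) = −2.5 × (-0.301) = 0.753.

0.75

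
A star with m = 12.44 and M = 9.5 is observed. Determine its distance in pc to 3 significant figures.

m − M = 5 log₁₀(d/10 pc)
12.44 − (9.5) = 2.94 = 5 log₁₀(d/10)
d = 10 × 10^(2.94/5) = 10 × 10^0.588 = 38.73 pc.

38.7 pc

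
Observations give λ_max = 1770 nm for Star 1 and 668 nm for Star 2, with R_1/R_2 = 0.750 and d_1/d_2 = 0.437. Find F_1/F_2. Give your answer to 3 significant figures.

0.0598

Wien's law: T_1/T_2 = λ_2/λ_1 = 668/1770 = 0.3774.
L_1/L_2 = (R_1/R_2)²(T_1/T_2)⁴ = (0.750)²(0.3774)⁴ = 0.01141.
F_1/F_2 = (L_1/L_2)/(d_1/d_2)² = 0.01141/(0.437)² = 0.05975.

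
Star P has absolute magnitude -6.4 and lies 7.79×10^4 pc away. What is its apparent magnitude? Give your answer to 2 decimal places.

m = M + 5 log₁₀(d/10 pc) = -6.4 + 5 log₁₀(7.79×10^4/10)
  = -6.4 + 5 × 3.892 = -6.4 + 19.46 = 13.06.

13.06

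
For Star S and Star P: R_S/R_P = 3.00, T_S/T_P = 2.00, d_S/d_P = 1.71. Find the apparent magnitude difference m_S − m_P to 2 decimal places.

L_S/L_P = (3.00)²(2.00)⁴ = 144.0.
F_S/F_P = (L_S/L_P)/(d_S/d_P)² = 144.0/2.924 = 49.25.
m_S − m_P = −2.5 log₁₀(49.25) = -4.23.

-4.23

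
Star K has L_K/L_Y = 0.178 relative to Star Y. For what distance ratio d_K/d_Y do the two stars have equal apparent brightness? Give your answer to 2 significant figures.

Equal flux requires L_K/d_K² = L_Y/d_Y², so d_K/d_Y = √(L_K/L_Y)
= √(0.178) = 0.4219.

0.42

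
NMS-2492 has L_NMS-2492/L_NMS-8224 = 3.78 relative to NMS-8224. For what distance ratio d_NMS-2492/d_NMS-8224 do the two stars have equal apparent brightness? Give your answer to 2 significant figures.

1.9

Equal flux requires L_NMS-2492/d_NMS-2492² = L_NMS-8224/d_NMS-8224², so d_NMS-2492/d_NMS-8224 = √(L_NMS-2492/L_NMS-8224)
= √(3.78) = 1.944.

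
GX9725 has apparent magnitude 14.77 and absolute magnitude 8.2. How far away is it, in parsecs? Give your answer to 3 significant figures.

206 pc

m − M = 5 log₁₀(d/10 pc)
14.77 − (8.2) = 6.57 = 5 log₁₀(d/10)
d = 10 × 10^(6.57/5) = 10 × 10^1.314 = 206.1 pc.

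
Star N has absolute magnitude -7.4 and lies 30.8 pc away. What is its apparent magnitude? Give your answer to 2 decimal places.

-4.96

m = M + 5 log₁₀(d/10 pc) = -7.4 + 5 log₁₀(30.8/10)
  = -7.4 + 5 × 0.489 = -7.4 + 2.44 = -4.96.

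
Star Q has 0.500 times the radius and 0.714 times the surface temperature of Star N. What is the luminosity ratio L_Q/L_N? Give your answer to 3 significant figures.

0.0650

From the Stefan–Boltzmann law, L ∝ R²T⁴, so
L_Q/L_N = (R_Q/R_N)² (T_Q/T_N)⁴ = (0.500)² × (0.714)⁴ = 0.2500 × 0.2599 = 0.06497.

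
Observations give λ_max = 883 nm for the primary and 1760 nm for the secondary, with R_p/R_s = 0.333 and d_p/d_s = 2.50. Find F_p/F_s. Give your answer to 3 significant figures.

0.280

Wien's law: T_p/T_s = λ_s/λ_p = 1760/883 = 1.993.
L_p/L_s = (R_p/R_s)²(T_p/T_s)⁴ = (0.333)²(1.993)⁴ = 1.750.
F_p/F_s = (L_p/L_s)/(d_p/d_s)² = 1.750/(2.50)² = 0.2800.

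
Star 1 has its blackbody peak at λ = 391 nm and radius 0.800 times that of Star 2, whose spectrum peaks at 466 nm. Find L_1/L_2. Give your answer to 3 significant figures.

Wien's law gives T ∝ 1/λ_max, so T_1/T_2 = λ_2/λ_1 = 466/391 = 1.192.
Then L ∝ R²T⁴ gives L_1/L_2 = (0.800)² × (1.192)⁴ = 0.6400 × 2.018 = 1.291.

1.29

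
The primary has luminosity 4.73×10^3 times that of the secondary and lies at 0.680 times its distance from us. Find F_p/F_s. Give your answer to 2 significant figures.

F = L/(4πd²), so F_p/F_s = (L_p/L_s) / (d_p/d_s)²
= 4.73×10^3 / (0.680)² = 4.73×10^3 / 0.4624 = 1.023×10^4.

1.0×10^4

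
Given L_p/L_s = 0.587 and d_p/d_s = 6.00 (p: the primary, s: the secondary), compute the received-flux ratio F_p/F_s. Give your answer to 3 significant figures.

0.0163

F = L/(4πd²), so F_p/F_s = (L_p/L_s) / (d_p/d_s)²
= 0.587 / (6.00)² = 0.587 / 36.00 = 0.01631.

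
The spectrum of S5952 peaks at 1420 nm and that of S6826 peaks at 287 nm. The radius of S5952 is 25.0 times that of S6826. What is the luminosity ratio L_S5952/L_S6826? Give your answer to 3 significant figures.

1.04

Wien's law gives T ∝ 1/λ_max, so T_S5952/T_S6826 = λ_S6826/λ_S5952 = 287/1420 = 0.2021.
Then L ∝ R²T⁴ gives L_S5952/L_S6826 = (25.0)² × (0.2021)⁴ = 625.0 × 0.001669 = 1.043.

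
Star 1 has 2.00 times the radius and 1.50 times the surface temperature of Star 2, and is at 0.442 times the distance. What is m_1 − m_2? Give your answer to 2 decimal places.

L_1/L_2 = (2.00)²(1.50)⁴ = 20.25.
F_1/F_2 = (L_1/L_2)/(d_1/d_2)² = 20.25/0.1954 = 103.7.
m_1 − m_2 = −2.5 log₁₀(103.7) = -5.04.

-5.04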